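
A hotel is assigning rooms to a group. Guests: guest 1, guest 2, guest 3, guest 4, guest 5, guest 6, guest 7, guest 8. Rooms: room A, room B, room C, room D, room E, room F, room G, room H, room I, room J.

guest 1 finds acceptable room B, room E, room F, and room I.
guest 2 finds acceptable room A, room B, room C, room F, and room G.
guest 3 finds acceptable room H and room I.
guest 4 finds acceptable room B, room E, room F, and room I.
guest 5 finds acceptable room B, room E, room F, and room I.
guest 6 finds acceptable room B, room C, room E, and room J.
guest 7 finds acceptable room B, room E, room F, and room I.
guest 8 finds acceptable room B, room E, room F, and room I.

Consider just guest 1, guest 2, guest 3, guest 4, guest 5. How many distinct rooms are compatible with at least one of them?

8

The union of neighbours of {guest 1, guest 2, guest 3, guest 4, guest 5} is {room A, room B, room C, room E, room F, room G, room H, room I}, which has 8 elements.
Since |N(S)| = 8 ≥ |S| = 5, Hall's condition holds for this subset.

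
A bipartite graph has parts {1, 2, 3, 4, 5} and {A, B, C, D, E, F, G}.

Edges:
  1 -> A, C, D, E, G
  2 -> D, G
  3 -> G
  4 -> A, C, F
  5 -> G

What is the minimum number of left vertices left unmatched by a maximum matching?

A valid assignment of size 4: 1-A, 2-D, 3-G, 4-F.
The set {3, 5} has only 1 neighbour ({G}), so by Hall's theorem at most 4 of the 5 left vertices can be matched.
That matches 4 of the 5, leaving 1 unmatched; no matching can do better.

1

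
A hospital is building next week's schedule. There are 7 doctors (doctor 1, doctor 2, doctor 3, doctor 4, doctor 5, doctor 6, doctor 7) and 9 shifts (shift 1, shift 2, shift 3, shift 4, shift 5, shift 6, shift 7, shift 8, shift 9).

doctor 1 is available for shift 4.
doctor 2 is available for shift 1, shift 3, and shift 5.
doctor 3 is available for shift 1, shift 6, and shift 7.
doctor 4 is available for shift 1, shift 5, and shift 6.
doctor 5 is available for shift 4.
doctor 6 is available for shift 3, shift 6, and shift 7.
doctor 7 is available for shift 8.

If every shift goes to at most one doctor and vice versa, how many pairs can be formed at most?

One maximum matching: doctor 1-shift 4, doctor 2-shift 3, doctor 3-shift 1, doctor 4-shift 5, doctor 6-shift 6, doctor 7-shift 8.
The set {doctor 1, doctor 5} has only 1 neighbour ({shift 4}), so by Hall's theorem at most 6 of the 7 doctors can be matched.

6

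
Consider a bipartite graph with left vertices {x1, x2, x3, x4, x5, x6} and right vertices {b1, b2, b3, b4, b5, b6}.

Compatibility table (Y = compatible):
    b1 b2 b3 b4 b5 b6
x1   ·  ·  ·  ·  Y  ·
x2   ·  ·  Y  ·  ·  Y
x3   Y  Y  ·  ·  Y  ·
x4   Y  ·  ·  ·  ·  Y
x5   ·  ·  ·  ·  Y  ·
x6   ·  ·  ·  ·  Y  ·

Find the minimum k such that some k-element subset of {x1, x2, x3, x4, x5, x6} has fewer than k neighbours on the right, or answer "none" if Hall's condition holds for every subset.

2

Take S = {x1, x5}. Its neighbourhood is {b5}, so |N(S)| = 1 < |S| = 2.
No single vertex violates Hall's condition since each has at least one neighbour, so 2 is the minimum.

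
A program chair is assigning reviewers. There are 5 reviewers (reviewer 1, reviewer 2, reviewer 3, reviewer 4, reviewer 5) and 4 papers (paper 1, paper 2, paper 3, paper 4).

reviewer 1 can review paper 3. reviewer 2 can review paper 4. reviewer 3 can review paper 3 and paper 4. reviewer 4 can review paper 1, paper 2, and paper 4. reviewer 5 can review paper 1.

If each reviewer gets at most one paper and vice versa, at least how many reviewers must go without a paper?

1

One maximum matching: reviewer 1–paper 3, reviewer 2–paper 4, reviewer 4–paper 2, reviewer 5–paper 1.
The set {reviewer 1, reviewer 2, reviewer 3} has only 2 neighbours ({paper 3, paper 4}), so by Hall's theorem at most 4 of the 5 reviewers can be matched.
That matches 4 of the 5, leaving 1 unmatched; no matching can do better.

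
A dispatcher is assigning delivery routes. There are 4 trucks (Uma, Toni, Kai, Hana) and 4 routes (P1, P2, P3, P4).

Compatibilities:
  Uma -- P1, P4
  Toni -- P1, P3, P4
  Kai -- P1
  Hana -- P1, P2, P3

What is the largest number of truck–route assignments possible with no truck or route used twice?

A valid assignment of size 4: Uma→P4, Toni→P3, Kai→P1, Hana→P2.
All 4 trucks are matched, so no larger matching exists.

4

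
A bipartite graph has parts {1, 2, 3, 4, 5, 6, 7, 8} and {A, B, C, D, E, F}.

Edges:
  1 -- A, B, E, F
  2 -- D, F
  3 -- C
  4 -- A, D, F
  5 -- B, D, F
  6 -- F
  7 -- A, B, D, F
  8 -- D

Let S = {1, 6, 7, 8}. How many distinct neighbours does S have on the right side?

The union of neighbours of {1, 6, 7, 8} is {A, B, D, E, F}, which has 5 elements.
Since |N(S)| = 5 ≥ |S| = 4, Hall's condition holds for this subset.

5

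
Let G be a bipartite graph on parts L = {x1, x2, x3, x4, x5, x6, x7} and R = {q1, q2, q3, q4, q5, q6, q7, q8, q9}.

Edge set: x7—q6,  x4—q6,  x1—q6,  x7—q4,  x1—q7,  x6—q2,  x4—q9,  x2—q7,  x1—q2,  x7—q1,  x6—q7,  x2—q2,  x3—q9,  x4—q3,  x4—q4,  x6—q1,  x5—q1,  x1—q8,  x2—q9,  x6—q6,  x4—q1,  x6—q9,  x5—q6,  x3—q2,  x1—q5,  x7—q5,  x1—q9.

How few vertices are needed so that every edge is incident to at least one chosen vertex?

7

The 7 edges x1–q8, x2–q7, x3–q2, x4–q4, x5–q1, x6–q9, x7–q6 form a matching, so any vertex cover needs at least 7 vertices (one per matched edge).
Conversely {x1, x2, x3, x4, x5, x6, x7} meets every edge and has exactly 7 vertices, so 7 is optimal.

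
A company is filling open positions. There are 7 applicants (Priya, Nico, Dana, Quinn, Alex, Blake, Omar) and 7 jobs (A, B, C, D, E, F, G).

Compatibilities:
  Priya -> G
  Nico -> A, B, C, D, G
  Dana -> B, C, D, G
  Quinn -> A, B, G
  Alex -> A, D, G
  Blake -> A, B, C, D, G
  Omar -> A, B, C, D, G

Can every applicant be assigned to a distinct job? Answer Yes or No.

The set {Priya, Nico, Dana, Quinn, Alex, Blake, Omar} has only 5 neighbours ({A, B, C, D, G}), so by Hall's theorem at most 5 of the 7 applicants can be matched.
Hence no matching covers every applicant.

No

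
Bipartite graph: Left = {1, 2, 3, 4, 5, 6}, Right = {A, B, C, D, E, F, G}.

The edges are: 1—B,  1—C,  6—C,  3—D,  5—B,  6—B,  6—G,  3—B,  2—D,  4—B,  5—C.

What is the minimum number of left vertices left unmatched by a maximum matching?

2

For example, pair 1→C, 2→D, 3→B, 6→G.
The set {1, 2, 3, 4, 5} has only 3 neighbours ({B, C, D}), so by Hall's theorem at most 4 of the 6 left vertices can be matched.
That matches 4 of the 6, leaving 2 unmatched; no matching can do better.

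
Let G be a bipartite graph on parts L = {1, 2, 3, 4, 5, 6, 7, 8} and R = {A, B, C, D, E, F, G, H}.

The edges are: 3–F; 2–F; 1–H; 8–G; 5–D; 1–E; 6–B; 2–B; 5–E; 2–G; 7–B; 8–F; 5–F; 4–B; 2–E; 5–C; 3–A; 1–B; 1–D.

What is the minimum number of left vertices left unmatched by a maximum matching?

For example, pair 1–D, 2–G, 3–A, 4–B, 5–E, 8–F.
The set {4, 6, 7} has only 1 neighbour ({B}), so by Hall's theorem at most 6 of the 8 left vertices can be matched.
That matches 6 of the 8, leaving 2 unmatched; no matching can do better.

2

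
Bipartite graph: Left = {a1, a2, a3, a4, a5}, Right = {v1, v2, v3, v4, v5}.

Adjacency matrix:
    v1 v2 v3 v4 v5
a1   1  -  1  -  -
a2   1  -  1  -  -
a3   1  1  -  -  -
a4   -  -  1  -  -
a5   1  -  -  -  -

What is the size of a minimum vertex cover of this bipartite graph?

3

The 3 edges a1–v3, a2–v1, a3–v2 form a matching, so any vertex cover needs at least 3 vertices (one per matched edge).
Conversely {a3, v1, v3} meets every edge and has exactly 3 vertices, so 3 is optimal.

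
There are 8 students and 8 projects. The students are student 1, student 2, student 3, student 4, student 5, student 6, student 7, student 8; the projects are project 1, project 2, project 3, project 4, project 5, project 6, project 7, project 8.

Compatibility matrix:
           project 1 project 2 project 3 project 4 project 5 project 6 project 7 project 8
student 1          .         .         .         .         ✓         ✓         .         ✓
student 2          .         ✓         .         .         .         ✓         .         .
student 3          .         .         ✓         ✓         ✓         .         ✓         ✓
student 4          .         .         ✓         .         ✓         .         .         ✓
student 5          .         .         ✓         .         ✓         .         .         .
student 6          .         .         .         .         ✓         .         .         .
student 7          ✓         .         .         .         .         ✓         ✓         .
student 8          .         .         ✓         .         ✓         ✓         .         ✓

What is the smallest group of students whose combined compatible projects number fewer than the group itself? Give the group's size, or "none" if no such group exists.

5

Take S = {student 1, student 4, student 5, student 6, student 8}. Its neighbourhood is {project 3, project 5, project 6, project 8}, so |N(S)| = 4 < |S| = 5.
Every subset of size less than 5 has at least as many neighbours as members, so 5 is the minimum.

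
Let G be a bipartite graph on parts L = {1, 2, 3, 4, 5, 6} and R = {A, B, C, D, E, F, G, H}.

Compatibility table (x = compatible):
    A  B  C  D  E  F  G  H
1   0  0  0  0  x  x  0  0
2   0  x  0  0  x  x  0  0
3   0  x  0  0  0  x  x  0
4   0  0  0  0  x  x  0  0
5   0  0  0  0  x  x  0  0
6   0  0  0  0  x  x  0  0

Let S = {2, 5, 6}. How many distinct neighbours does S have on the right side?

The union of neighbours of {2, 5, 6} is {B, E, F}, which has 3 elements.
Since |N(S)| = 3 ≥ |S| = 3, Hall's condition holds for this subset.

3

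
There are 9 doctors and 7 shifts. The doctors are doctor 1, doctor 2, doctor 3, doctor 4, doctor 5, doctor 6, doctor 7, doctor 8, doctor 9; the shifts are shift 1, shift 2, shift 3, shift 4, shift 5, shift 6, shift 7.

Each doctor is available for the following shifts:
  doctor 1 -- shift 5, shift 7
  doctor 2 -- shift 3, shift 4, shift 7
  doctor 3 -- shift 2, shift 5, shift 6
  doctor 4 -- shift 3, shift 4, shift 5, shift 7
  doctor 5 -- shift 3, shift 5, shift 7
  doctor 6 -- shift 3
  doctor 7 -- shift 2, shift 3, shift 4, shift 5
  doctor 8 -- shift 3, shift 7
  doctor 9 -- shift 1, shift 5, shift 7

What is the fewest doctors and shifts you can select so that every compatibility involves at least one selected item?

7

The 7 edges doctor 1–shift 7, doctor 2–shift 4, doctor 3–shift 6, doctor 4–shift 3, doctor 5–shift 5, doctor 7–shift 2, doctor 9–shift 1 form a matching, so any vertex cover needs at least 7 vertices (one per matched edge).
Conversely {doctor 3, doctor 7, doctor 9, shift 3, shift 4, shift 5, shift 7} meets every edge and has exactly 7 vertices, so 7 is optimal.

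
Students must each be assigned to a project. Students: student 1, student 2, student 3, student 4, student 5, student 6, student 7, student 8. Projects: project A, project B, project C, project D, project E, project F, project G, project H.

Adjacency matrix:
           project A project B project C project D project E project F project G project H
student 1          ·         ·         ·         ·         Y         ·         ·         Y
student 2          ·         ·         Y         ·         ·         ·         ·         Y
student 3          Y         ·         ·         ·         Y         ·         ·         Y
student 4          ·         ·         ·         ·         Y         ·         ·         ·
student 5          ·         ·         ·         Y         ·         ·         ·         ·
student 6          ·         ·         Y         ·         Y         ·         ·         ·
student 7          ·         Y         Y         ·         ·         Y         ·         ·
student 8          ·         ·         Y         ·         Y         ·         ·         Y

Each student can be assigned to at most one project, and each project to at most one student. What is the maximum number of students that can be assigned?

6

For example, pair student 1–project H, student 2–project C, student 3–project A, student 4–project E, student 5–project D, student 7–project B.
The set {student 1, student 2, student 4, student 6, student 8} has only 3 neighbours ({project C, project E, project H}), so by Hall's theorem at most 6 of the 8 students can be matched.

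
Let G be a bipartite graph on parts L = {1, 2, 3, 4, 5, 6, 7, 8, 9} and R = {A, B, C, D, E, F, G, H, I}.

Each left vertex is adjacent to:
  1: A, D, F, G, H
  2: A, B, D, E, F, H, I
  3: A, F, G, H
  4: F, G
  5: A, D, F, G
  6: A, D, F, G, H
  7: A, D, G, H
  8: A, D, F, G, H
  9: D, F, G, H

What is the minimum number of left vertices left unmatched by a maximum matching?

3

One maximum matching: 1-A, 2-E, 3-H, 4-F, 5-D, 6-G.
The set {1, 3, 4, 5, 6, 7, 8, 9} has only 5 neighbours ({A, D, F, G, H}), so by Hall's theorem at most 6 of the 9 left vertices can be matched.
That matches 6 of the 9, leaving 3 unmatched; no matching can do better.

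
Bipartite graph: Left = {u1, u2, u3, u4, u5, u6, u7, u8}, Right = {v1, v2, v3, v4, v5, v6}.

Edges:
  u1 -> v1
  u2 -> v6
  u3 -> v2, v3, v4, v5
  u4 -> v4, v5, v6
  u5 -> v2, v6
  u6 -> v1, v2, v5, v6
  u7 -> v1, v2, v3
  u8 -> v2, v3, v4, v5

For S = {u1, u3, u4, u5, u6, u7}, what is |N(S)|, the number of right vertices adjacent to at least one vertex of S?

6

The union of neighbours of {u1, u3, u4, u5, u6, u7} is {v1, v2, v3, v4, v5, v6}, which has 6 elements.
Since |N(S)| = 6 ≥ |S| = 6, Hall's condition holds for this subset.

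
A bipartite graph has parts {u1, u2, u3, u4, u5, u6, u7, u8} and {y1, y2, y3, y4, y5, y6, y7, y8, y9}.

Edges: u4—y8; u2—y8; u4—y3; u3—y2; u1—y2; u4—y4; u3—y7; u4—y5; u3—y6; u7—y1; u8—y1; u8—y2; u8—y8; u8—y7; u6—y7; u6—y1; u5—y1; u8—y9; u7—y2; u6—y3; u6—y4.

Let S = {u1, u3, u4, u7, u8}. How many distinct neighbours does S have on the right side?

The union of neighbours of {u1, u3, u4, u7, u8} is {y1, y2, y3, y4, y5, y6, y7, y8, y9}, which has 9 elements.
Since |N(S)| = 9 ≥ |S| = 5, Hall's condition holds for this subset.

9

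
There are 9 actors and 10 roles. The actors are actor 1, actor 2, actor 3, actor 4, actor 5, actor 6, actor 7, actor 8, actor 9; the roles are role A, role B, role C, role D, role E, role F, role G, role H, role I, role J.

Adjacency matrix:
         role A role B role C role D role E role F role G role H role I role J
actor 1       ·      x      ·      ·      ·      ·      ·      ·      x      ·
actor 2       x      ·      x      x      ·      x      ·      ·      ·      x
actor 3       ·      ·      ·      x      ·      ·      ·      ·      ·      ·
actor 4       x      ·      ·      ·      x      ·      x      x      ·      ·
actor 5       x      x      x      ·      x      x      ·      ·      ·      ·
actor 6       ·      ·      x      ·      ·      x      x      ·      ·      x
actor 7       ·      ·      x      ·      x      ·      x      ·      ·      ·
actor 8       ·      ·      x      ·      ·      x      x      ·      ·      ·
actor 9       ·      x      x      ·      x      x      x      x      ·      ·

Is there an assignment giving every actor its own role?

One maximum matching: actor 1-role B, actor 2-role A, actor 3-role D, actor 4-role H, actor 5-role C, actor 6-role J, actor 7-role E, actor 8-role F, actor 9-role G.
All 9 actors are covered.

Yes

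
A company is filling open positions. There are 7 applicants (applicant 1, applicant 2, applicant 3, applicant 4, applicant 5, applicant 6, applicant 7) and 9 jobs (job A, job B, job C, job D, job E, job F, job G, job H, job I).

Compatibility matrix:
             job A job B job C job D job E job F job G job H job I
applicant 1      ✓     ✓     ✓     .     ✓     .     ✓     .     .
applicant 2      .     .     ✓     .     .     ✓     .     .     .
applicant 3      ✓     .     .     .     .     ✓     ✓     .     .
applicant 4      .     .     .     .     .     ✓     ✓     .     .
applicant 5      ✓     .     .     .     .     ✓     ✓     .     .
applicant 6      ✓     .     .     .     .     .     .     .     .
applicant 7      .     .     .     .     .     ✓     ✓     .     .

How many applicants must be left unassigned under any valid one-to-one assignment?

2

For example, pair applicant 1→job B, applicant 2→job C, applicant 3→job G, applicant 4→job F, applicant 5→job A.
The set {applicant 3, applicant 4, applicant 5, applicant 6, applicant 7} has only 3 neighbours ({job A, job F, job G}), so by Hall's theorem at most 5 of the 7 applicants can be matched.
That matches 5 of the 7, leaving 2 unmatched; no matching can do better.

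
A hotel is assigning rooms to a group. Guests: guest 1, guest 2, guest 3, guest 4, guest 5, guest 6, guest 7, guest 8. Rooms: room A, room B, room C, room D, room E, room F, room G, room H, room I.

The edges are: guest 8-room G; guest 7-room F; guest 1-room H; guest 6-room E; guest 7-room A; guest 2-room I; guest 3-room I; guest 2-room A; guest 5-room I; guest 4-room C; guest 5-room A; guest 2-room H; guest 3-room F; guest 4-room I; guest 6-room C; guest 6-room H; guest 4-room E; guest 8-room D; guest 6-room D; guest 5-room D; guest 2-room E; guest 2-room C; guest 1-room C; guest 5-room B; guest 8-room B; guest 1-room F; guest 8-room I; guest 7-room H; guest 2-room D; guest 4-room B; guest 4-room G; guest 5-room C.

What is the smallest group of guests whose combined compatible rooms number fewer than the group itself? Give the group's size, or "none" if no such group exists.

none

A matching saturating every guest exists, for instance guest 1→room H, guest 2→room D, guest 3→room I, guest 4→room C, guest 5→room A, guest 6→room E, guest 7→room F, guest 8→room G.
By Hall's marriage theorem, this means |N(S)| ≥ |S| for every subset S, so no violating subset exists.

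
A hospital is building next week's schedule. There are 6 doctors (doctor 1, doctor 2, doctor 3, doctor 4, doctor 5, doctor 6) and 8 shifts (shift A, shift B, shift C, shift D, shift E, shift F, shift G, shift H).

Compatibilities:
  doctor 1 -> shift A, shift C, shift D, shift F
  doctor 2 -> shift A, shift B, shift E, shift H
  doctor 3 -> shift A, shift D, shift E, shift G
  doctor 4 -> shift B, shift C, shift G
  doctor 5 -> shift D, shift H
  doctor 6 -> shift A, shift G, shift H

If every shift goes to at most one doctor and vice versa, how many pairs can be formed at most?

For example, pair doctor 1-shift F, doctor 2-shift A, doctor 3-shift E, doctor 4-shift B, doctor 5-shift H, doctor 6-shift G.
This saturates every doctor, so 6 is the maximum.

6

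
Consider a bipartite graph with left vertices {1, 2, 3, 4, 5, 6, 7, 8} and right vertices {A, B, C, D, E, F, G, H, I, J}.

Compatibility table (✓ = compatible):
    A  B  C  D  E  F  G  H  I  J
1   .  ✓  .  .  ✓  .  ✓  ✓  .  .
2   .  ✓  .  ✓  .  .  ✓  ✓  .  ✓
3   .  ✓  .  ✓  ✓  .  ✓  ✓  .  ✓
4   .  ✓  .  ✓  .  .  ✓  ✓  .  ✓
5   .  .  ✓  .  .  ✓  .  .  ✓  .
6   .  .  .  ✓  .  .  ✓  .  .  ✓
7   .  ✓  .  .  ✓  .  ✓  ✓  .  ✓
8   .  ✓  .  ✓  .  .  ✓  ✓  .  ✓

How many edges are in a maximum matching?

7

One maximum matching: 1→B, 2→H, 3→E, 4→G, 5→F, 6→D, 7→J.
The set {1, 2, 3, 4, 6, 7, 8} has only 6 neighbours ({B, D, E, G, H, J}), so by Hall's theorem at most 7 of the 8 left vertices can be matched.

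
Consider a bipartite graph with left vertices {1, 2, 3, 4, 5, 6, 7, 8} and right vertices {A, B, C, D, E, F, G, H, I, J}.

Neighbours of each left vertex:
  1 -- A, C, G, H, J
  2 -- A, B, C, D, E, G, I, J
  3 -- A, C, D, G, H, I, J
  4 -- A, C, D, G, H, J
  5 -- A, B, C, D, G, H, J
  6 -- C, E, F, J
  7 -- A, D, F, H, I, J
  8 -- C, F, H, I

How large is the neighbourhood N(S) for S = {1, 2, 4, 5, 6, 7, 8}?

10

The union of neighbours of {1, 2, 4, 5, 6, 7, 8} is {A, B, C, D, E, F, G, H, I, J}, which has 10 elements.
Since |N(S)| = 10 ≥ |S| = 7, Hall's condition holds for this subset.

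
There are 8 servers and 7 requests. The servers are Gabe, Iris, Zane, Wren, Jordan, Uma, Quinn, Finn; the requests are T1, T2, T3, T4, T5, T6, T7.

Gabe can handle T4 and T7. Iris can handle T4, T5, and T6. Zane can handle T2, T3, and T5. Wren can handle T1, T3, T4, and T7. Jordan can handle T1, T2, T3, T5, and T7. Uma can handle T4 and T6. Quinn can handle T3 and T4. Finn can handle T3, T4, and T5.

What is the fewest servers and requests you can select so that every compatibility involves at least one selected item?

7

{T1, T2, T3, T4, T5, T6, T7} is a vertex cover of size 7: every edge has an endpoint in this set.
No smaller cover exists because Gabe–T7, Iris–T5, Zane–T2, Wren–T1, Jordan–T3, Uma–T6, Quinn–T4 is a matching of size 7, and a cover must include an endpoint of each of these disjoint edges (König's theorem).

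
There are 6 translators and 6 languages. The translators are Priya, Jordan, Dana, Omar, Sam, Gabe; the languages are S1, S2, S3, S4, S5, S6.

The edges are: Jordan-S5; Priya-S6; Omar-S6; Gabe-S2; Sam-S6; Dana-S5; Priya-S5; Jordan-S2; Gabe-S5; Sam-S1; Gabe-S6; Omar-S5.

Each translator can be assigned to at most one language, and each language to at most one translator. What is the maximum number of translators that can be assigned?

4

One maximum matching: Priya-S6, Jordan-S2, Dana-S5, Sam-S1.
The set {Priya, Jordan, Dana, Omar, Gabe} has only 3 neighbours ({S2, S5, S6}), so by Hall's theorem at most 4 of the 6 translators can be matched.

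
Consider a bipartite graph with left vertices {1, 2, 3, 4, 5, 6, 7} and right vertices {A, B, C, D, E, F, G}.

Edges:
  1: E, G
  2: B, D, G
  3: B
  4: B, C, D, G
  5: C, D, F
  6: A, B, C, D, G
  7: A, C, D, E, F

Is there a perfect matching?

Yes

A valid assignment of size 7: 1→E, 2→D, 3→B, 4→C, 5→F, 6→G, 7→A.
All 7 left vertices are covered.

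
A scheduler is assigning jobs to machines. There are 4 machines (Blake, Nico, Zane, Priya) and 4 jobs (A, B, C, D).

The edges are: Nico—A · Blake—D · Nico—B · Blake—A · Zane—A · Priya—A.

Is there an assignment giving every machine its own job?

The set {Zane, Priya} has only 1 neighbour ({A}), so by Hall's theorem at most 3 of the 4 machines can be matched.
Hence no matching covers every machine.

No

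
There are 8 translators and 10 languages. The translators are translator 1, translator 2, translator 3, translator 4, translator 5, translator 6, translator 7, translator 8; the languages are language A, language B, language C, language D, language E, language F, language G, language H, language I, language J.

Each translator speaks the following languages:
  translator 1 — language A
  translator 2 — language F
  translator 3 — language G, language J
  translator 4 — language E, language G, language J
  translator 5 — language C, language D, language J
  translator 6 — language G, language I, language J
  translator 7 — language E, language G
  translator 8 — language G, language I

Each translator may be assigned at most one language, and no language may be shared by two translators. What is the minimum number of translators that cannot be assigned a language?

For example, pair translator 1→language A, translator 2→language F, translator 3→language J, translator 4→language E, translator 5→language D, translator 6→language I, translator 7→language G.
The set {translator 3, translator 4, translator 6, translator 7, translator 8} has only 4 neighbours ({language E, language G, language I, language J}), so by Hall's theorem at most 7 of the 8 translators can be matched.
That matches 7 of the 8, leaving 1 unmatched; no matching can do better.

1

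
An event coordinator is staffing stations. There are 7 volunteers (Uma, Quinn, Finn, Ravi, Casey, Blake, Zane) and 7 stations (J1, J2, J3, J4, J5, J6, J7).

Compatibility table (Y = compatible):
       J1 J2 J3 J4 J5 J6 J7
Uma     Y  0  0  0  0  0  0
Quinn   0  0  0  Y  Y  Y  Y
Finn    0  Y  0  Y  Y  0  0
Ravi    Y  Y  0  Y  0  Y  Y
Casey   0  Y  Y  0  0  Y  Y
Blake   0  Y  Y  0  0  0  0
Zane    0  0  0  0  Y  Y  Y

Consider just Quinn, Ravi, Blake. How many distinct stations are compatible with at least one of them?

The union of neighbours of {Quinn, Ravi, Blake} is {J1, J2, J3, J4, J5, J6, J7}, which has 7 elements.
Since |N(S)| = 7 ≥ |S| = 3, Hall's condition holds for this subset.

7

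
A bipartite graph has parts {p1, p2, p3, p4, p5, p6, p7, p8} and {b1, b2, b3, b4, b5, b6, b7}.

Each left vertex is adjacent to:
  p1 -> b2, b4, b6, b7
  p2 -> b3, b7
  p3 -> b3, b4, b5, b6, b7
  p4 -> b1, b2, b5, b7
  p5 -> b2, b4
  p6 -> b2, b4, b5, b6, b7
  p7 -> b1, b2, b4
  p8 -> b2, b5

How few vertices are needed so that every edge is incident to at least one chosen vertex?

{b1, b2, b3, b4, b5, b6, b7} is a vertex cover of size 7: every edge has an endpoint in this set.
No smaller cover exists because p1–b6, p2–b3, p3–b5, p4–b1, p5–b2, p6–b7, p7–b4 is a matching of size 7, and a cover must include an endpoint of each of these disjoint edges (König's theorem).

7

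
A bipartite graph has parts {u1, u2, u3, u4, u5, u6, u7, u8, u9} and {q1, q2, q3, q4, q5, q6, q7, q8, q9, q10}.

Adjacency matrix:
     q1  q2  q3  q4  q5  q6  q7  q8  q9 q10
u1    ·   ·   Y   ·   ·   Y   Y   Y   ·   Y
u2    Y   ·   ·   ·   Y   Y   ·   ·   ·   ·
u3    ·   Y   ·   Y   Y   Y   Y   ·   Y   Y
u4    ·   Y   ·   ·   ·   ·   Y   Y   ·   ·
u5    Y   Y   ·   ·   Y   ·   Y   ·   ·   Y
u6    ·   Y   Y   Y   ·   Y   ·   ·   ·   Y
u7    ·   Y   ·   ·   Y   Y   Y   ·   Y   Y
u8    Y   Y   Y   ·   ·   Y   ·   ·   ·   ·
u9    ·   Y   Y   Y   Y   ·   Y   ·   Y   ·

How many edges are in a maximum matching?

9

For example, pair u1→q7, u2→q5, u3→q6, u4→q8, u5→q1, u6→q4, u7→q10, u8→q2, u9→q9.
This saturates every left vertex, so 9 is the maximum.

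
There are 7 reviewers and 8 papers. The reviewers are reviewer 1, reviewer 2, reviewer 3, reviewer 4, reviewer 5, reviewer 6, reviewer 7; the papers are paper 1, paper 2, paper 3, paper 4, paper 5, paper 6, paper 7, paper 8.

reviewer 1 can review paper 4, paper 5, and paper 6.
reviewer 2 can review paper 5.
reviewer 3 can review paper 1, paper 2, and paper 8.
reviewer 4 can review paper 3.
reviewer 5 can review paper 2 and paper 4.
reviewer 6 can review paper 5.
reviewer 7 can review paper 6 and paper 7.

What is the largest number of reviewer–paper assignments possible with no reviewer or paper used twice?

6

A valid assignment of size 6: reviewer 1→paper 6, reviewer 2→paper 5, reviewer 3→paper 1, reviewer 4→paper 3, reviewer 5→paper 4, reviewer 7→paper 7.
The set {reviewer 2, reviewer 6} has only 1 neighbour ({paper 5}), so by Hall's theorem at most 6 of the 7 reviewers can be matched.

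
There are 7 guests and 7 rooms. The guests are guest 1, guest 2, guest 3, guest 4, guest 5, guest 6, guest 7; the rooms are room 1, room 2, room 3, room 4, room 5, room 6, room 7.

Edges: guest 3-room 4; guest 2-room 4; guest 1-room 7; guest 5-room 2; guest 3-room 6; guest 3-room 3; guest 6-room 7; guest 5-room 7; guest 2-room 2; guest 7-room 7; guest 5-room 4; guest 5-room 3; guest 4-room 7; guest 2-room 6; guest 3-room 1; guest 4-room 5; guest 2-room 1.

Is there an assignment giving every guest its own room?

No

The set {guest 1, guest 6, guest 7} has only 1 neighbour ({room 7}), so by Hall's theorem at most 5 of the 7 guests can be matched.
Hence no matching covers every guest.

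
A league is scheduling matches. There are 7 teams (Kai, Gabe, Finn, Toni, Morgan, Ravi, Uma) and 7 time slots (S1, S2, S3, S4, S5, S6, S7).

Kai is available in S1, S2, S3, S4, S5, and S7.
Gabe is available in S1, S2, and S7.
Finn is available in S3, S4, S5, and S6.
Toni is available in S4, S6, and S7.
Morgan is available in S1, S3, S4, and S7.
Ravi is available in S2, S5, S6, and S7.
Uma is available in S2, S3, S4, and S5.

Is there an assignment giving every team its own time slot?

For example, pair Kai-S3, Gabe-S1, Finn-S5, Toni-S6, Morgan-S4, Ravi-S7, Uma-S2.
All 7 teams are covered.

Yes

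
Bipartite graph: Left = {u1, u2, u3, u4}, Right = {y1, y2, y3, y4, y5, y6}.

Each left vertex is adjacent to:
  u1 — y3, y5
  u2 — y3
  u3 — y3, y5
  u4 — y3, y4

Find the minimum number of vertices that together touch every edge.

3

{u4, y3, y5} is a vertex cover of size 3: every edge has an endpoint in this set.
No smaller cover exists because u1–y5, u2–y3, u4–y4 is a matching of size 3, and a cover must include an endpoint of each of these disjoint edges (König's theorem).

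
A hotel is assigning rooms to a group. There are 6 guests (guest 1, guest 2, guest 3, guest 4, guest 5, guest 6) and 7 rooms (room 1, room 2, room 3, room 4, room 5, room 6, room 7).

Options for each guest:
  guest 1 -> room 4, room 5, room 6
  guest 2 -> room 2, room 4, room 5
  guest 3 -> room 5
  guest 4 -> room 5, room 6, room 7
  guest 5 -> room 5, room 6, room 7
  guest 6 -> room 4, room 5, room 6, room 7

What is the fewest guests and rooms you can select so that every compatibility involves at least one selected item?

A maximum matching has 5 edges (e.g. guest 1–room 4, guest 2–room 2, guest 3–room 5, guest 4–room 6, guest 5–room 7).
By König's theorem the minimum vertex cover has the same size. One such cover is {guest 2, room 4, room 5, room 6, room 7}.

5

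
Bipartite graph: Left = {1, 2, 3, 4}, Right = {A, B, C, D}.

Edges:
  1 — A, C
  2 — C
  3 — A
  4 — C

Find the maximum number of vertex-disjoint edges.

One maximum matching: 1-A, 2-C.
The set {1, 2, 3, 4} has only 2 neighbours ({A, C}), so by Hall's theorem at most 2 of the 4 left vertices can be matched.

2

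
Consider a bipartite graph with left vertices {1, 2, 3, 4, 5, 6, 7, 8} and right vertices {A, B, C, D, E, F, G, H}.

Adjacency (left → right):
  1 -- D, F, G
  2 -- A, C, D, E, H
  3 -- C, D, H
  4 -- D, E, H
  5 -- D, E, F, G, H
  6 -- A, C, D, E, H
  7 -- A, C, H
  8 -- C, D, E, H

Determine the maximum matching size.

7

One maximum matching: 1-F, 2-A, 3-D, 4-E, 5-G, 6-H, 7-C.
The set {2, 3, 4, 6, 7, 8} has only 5 neighbours ({A, C, D, E, H}), so by Hall's theorem at most 7 of the 8 left vertices can be matched.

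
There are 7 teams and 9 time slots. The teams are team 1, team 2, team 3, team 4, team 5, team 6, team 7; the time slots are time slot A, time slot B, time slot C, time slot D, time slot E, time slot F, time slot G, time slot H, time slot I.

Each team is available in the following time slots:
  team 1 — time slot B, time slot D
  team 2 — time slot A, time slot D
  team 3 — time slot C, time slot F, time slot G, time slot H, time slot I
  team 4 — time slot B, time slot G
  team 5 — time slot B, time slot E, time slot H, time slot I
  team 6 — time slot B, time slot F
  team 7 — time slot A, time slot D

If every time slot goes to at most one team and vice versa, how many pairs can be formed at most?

A valid assignment of size 7: team 1-time slot B, team 2-time slot A, team 3-time slot C, team 4-time slot G, team 5-time slot I, team 6-time slot F, team 7-time slot D.
This saturates every team, so 7 is the maximum.

7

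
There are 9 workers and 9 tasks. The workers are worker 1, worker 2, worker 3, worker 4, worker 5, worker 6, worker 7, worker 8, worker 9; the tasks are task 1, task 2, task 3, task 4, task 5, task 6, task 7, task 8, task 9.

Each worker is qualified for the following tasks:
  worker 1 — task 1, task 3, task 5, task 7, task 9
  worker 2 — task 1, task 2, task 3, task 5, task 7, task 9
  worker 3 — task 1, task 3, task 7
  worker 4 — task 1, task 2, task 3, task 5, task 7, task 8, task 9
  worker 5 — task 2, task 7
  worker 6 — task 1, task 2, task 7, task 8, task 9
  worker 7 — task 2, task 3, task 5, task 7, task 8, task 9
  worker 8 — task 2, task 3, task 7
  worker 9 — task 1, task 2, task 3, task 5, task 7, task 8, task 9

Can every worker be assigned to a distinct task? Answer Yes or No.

The set {worker 1, worker 2, worker 3, worker 4, worker 5, worker 6, worker 7, worker 8, worker 9} has only 7 neighbours ({task 1, task 2, task 3, task 5, task 7, task 8, task 9}), so by Hall's theorem at most 7 of the 9 workers can be matched.
Hence no matching covers every worker.

No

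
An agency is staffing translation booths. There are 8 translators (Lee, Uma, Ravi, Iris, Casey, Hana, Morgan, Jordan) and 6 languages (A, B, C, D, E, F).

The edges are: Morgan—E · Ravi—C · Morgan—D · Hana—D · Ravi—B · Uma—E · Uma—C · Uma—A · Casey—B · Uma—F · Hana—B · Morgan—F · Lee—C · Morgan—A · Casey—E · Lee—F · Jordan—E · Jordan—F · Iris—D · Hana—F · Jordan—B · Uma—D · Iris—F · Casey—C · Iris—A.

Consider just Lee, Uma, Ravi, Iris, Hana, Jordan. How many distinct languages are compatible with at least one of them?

6

The union of neighbours of {Lee, Uma, Ravi, Iris, Hana, Jordan} is {A, B, C, D, E, F}, which has 6 elements.
Since |N(S)| = 6 ≥ |S| = 6, Hall's condition holds for this subset.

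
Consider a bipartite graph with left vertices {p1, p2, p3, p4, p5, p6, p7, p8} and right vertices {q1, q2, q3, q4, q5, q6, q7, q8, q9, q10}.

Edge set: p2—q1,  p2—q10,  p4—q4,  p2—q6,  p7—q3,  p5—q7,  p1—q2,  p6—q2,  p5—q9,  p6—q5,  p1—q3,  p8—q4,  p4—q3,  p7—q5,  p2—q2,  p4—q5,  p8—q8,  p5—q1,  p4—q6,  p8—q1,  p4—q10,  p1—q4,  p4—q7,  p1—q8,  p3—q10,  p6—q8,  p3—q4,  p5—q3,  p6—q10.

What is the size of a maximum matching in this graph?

A valid assignment of size 8: p1-q4, p2-q1, p3-q10, p4-q6, p5-q3, p6-q2, p7-q5, p8-q8.
This saturates every left vertex, so 8 is the maximum.

8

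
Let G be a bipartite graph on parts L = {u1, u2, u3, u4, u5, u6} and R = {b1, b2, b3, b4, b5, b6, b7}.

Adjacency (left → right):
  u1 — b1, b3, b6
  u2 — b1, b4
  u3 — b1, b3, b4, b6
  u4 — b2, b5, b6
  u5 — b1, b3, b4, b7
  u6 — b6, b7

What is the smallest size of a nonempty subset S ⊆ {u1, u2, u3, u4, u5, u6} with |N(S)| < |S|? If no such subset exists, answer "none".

none

A matching saturating every left vertex exists, for instance u1→b1, u2→b4, u3→b3, u4→b5, u5→b7, u6→b6.
By Hall's marriage theorem, this means |N(S)| ≥ |S| for every subset S, so no violating subset exists.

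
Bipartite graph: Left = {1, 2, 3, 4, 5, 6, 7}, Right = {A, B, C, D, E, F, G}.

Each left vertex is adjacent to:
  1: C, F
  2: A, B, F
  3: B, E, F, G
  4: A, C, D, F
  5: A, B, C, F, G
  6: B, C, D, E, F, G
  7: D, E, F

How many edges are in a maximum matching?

One maximum matching: 1–C, 2–F, 3–B, 4–D, 5–A, 6–G, 7–E.
All 7 left vertices are matched, so no larger matching exists.

7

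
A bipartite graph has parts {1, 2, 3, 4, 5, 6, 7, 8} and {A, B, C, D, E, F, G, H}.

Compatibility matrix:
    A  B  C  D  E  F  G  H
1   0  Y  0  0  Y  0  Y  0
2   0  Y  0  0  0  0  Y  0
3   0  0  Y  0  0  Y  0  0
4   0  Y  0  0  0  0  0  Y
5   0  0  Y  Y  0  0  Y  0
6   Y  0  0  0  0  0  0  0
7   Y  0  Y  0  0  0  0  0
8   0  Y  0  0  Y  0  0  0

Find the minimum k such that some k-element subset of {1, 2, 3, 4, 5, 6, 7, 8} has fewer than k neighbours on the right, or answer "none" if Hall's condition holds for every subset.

A matching saturating every left vertex exists, for instance 1→E, 2→G, 3→F, 4→H, 5→D, 6→A, 7→C, 8→B.
By Hall's marriage theorem, this means |N(S)| ≥ |S| for every subset S, so no violating subset exists.

none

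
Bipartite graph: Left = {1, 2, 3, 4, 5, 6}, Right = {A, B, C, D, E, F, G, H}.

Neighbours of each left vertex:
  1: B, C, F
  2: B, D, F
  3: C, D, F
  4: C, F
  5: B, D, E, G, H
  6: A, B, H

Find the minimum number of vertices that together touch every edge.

6

{1, 2, 3, 4, 5, 6} is a vertex cover of size 6: every edge has an endpoint in this set.
No smaller cover exists because 1–B, 2–D, 3–C, 4–F, 5–G, 6–H is a matching of size 6, and a cover must include an endpoint of each of these disjoint edges (König's theorem).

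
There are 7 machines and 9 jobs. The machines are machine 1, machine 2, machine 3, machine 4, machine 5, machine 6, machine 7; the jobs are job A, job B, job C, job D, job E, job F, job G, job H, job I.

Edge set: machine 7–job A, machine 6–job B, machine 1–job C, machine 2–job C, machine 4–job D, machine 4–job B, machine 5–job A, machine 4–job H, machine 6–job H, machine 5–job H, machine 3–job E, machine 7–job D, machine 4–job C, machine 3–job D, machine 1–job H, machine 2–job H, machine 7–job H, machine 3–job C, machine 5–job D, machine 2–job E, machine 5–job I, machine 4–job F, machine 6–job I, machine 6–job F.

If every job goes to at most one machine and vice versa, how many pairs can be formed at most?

7

A valid assignment of size 7: machine 1–job C, machine 2–job E, machine 3–job D, machine 4–job F, machine 5–job H, machine 6–job I, machine 7–job A.
This saturates every machine, so 7 is the maximum.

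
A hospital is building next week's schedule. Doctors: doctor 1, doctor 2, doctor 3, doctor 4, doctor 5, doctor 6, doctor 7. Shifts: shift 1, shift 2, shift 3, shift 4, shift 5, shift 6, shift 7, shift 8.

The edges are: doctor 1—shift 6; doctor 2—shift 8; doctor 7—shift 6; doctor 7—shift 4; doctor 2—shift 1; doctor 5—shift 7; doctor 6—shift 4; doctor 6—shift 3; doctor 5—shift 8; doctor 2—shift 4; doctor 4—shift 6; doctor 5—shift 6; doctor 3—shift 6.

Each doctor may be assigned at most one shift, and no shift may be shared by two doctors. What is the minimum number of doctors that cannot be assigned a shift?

For example, pair doctor 1-shift 6, doctor 2-shift 1, doctor 5-shift 8, doctor 6-shift 3, doctor 7-shift 4.
The set {doctor 1, doctor 3, doctor 4} has only 1 neighbour ({shift 6}), so by Hall's theorem at most 5 of the 7 doctors can be matched.
That matches 5 of the 7, leaving 2 unmatched; no matching can do better.

2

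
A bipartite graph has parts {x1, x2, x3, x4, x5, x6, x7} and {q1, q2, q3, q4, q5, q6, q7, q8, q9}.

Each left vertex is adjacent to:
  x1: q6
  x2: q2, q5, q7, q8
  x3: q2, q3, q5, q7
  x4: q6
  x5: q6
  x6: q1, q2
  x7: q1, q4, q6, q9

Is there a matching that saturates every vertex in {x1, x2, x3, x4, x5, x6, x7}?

No

The set {x1, x4, x5} has only 1 neighbour ({q6}), so by Hall's theorem at most 5 of the 7 left vertices can be matched.
Hence no matching covers every left vertex.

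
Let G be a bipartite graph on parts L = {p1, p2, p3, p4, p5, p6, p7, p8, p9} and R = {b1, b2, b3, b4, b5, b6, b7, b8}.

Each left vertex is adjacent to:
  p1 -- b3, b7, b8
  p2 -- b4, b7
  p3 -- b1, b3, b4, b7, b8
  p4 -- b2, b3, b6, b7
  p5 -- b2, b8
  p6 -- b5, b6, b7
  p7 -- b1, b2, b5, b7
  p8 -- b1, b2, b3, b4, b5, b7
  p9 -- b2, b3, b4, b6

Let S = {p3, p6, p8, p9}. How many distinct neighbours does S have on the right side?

8

The union of neighbours of {p3, p6, p8, p9} is {b1, b2, b3, b4, b5, b6, b7, b8}, which has 8 elements.
Since |N(S)| = 8 ≥ |S| = 4, Hall's condition holds for this subset.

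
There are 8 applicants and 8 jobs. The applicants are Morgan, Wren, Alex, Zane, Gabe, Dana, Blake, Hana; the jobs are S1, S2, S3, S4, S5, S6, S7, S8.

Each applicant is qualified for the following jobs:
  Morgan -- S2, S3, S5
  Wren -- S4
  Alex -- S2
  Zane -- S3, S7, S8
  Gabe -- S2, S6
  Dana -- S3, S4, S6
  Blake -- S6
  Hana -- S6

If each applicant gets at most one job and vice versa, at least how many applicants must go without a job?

2

One maximum matching: Morgan→S5, Wren→S4, Alex→S2, Zane→S8, Gabe→S6, Dana→S3.
The set {Alex, Gabe, Blake, Hana} has only 2 neighbours ({S2, S6}), so by Hall's theorem at most 6 of the 8 applicants can be matched.
That matches 6 of the 8, leaving 2 unmatched; no matching can do better.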